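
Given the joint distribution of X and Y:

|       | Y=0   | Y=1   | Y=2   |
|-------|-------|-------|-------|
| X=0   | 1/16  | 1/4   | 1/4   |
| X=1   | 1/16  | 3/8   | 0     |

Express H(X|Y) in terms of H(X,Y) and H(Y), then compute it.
H(X|Y) = H(X,Y) - H(Y)

Marginal P(Y) (column sums):
  P(Y=0) = 1/16 + 1/16 = 1/8
  P(Y=1) = 1/4 + 3/8 = 5/8
  P(Y=2) = 1/4 + 0 = 1/4

H(X,Y) = -[(1/16)·log₂(1/16) + (1/4)·log₂(1/4) + (1/4)·log₂(1/4) + (1/16)·log₂(1/16) + (3/8)·log₂(3/8)]
  = 0.2500 + 0.5000 + 0.5000 + 0.2500 + 0.5306
  = 2.0306 bits
H(Y) = -[(1/8)·log₂(1/8) + (5/8)·log₂(5/8) + (1/4)·log₂(1/4)]
  = 0.3750 + 0.4238 + 0.5000
  = 1.2988 bits

H(X|Y) = 2.0306 - 1.2988 = 0.7318 bits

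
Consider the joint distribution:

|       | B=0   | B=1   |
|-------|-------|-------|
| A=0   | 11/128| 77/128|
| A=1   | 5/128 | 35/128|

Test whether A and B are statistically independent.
Marginal P(A) (row sums):
  P(A=0) = 11/128 + 77/128 = 11/16
  P(A=1) = 5/128 + 35/128 = 5/16
Marginal P(B) (column sums):
  P(B=0) = 11/128 + 5/128 = 1/8
  P(B=1) = 77/128 + 35/128 = 7/8

A and B are independent iff P(A=i,B=j) = P(A=i)·P(B=j) for every cell.
  P(A=0)·P(B=0) = 11/16 × 1/8 = 11/128 = P(A=0,B=0) ✓
  P(A=0)·P(B=1) = 11/16 × 7/8 = 77/128 = P(A=0,B=1) ✓
  P(A=1)·P(B=0) = 5/16 × 1/8 = 5/128 = P(A=1,B=0) ✓
  P(A=1)·P(B=1) = 5/16 × 7/8 = 35/128 = P(A=1,B=1) ✓

Yes, A and B are independent: every cell factors, so I(A;B) = 0 bits.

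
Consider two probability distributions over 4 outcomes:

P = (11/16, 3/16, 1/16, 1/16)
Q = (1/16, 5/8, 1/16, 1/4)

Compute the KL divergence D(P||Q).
D(P||Q) = Σ P(i) log₂(P(i)/Q(i))
  i=0: (11/16) × log₂((11/16)/(1/16)) = (11/16) × log₂(11) = 2.3784
  i=1: (3/16) × log₂((3/16)/(5/8)) = (3/16) × log₂(3/10) = -0.3257
  i=2: (1/16) × log₂((1/16)/(1/16)) = (1/16) × log₂(1) = 0.0000
  i=3: (1/16) × log₂((1/16)/(1/4)) = (1/16) × log₂(1/4) = -0.1250
D(P||Q) = 2.3784 - 0.3257 + 0.0000 - 0.1250
  = 1.9277 bits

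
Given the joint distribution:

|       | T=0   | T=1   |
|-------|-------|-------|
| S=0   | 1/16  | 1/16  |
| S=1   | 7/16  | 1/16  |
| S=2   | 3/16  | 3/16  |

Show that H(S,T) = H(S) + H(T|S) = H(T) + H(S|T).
Marginal P(S) (row sums):
  P(S=0) = 1/16 + 1/16 = 1/8
  P(S=1) = 7/16 + 1/16 = 1/2
  P(S=2) = 3/16 + 3/16 = 3/8
Marginal P(T) (column sums):
  P(T=0) = 1/16 + 7/16 + 3/16 = 11/16
  P(T=1) = 1/16 + 1/16 + 3/16 = 5/16

Decomposition 1: H(S) + H(T|S)
H(S) = -[(1/8)·log₂(1/8) + (1/2)·log₂(1/2) + (3/8)·log₂(3/8)]
  = 0.3750 + 0.5000 + 0.5306
  = 1.4056 bits
H(T|S) = -Σ P(S,T)·log₂ P(T|S), where P(T|S) = P(S,T) / P(S)
  (S=0,T=0): P(T|S) = (1/16)/(1/8) = 1/2;  -(1/16)·log₂(1/2) = 0.0625
  (S=0,T=1): P(T|S) = (1/16)/(1/8) = 1/2;  -(1/16)·log₂(1/2) = 0.0625
  (S=1,T=0): P(T|S) = (7/16)/(1/2) = 7/8;  -(7/16)·log₂(7/8) = 0.0843
  (S=1,T=1): P(T|S) = (1/16)/(1/2) = 1/8;  -(1/16)·log₂(1/8) = 0.1875
  (S=2,T=0): P(T|S) = (3/16)/(3/8) = 1/2;  -(3/16)·log₂(1/2) = 0.1875
  (S=2,T=1): P(T|S) = (3/16)/(3/8) = 1/2;  -(3/16)·log₂(1/2) = 0.1875
H(T|S) = 0.0625 + 0.0625 + 0.0843 + 0.1875 + 0.1875 + 0.1875
  = 0.7718 bits
H(S) + H(T|S) = 1.4056 + 0.7718 = 2.1774 bits

Decomposition 2: H(T) + H(S|T)
H(T) = -[(11/16)·log₂(11/16) + (5/16)·log₂(5/16)]
  = 0.3716 + 0.5244
  = 0.8960 bits
H(S|T) = -Σ P(S,T)·log₂ P(S|T), where P(S|T) = P(S,T) / P(T)
  (S=0,T=0): P(S|T) = (1/16)/(11/16) = 1/11;  -(1/16)·log₂(1/11) = 0.2162
  (S=0,T=1): P(S|T) = (1/16)/(5/16) = 1/5;  -(1/16)·log₂(1/5) = 0.1451
  (S=1,T=0): P(S|T) = (7/16)/(11/16) = 7/11;  -(7/16)·log₂(7/11) = 0.2853
  (S=1,T=1): P(S|T) = (1/16)/(5/16) = 1/5;  -(1/16)·log₂(1/5) = 0.1451
  (S=2,T=0): P(S|T) = (3/16)/(11/16) = 3/11;  -(3/16)·log₂(3/11) = 0.3515
  (S=2,T=1): P(S|T) = (3/16)/(5/16) = 3/5;  -(3/16)·log₂(3/5) = 0.1382
H(S|T) = 0.2162 + 0.1451 + 0.2853 + 0.1451 + 0.3515 + 0.1382
  = 1.2814 bits
H(T) + H(S|T) = 0.8960 + 1.2814 = 2.1774 bits

Direct computation of the joint entropy:
H(S,T) = -[(1/16)·log₂(1/16) + (1/16)·log₂(1/16) + (7/16)·log₂(7/16) + (1/16)·log₂(1/16) + (3/16)·log₂(3/16) + (3/16)·log₂(3/16)]
  = 0.2500 + 0.2500 + 0.5218 + 0.2500 + 0.4528 + 0.4528
  = 2.1774 bits

All three agree: H(S,T) = 2.1774 bits ✓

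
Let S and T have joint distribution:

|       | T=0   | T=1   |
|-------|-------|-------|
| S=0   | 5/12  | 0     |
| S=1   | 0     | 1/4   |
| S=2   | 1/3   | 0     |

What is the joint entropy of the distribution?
H(S,T) = -Σ P(S,T) log₂ P(S,T), summed over the non-zero cells:
H(S,T) = -[(5/12)·log₂(5/12) + (1/4)·log₂(1/4) + (1/3)·log₂(1/3)]
  = 0.5263 + 0.5000 + 0.5283
  = 1.5546 bits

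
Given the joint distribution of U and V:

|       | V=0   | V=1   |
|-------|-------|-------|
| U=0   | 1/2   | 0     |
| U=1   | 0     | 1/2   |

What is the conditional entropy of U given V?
Marginal P(V) (column sums):
  P(V=0) = 1/2 + 0 = 1/2
  P(V=1) = 0 + 1/2 = 1/2

H(U|V) = -Σ P(U,V)·log₂ P(U|V), where P(U|V) = P(U,V) / P(V)
  (cells with P(U,V) = 0 contribute 0)
  (U=0,V=0): P(U|V) = (1/2)/(1/2) = 1;  -(1/2)·log₂(1) = 0.0000
  (U=1,V=1): P(U|V) = (1/2)/(1/2) = 1;  -(1/2)·log₂(1) = 0.0000
H(U|V) = 0.0000 + 0.0000
  = 0.0000 bits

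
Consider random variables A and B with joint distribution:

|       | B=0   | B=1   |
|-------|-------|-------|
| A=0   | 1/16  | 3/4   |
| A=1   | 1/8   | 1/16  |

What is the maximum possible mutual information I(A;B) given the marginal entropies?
The upper bound on mutual information is I(A;B) ≤ min(H(A), H(B)).

Marginal P(A) (row sums):
  P(A=0) = 1/16 + 3/4 = 13/16
  P(A=1) = 1/8 + 1/16 = 3/16
Marginal P(B) (column sums):
  P(B=0) = 1/16 + 1/8 = 3/16
  P(B=1) = 3/4 + 1/16 = 13/16

H(A) = -[(13/16)·log₂(13/16) + (3/16)·log₂(3/16)]
  = 0.2434 + 0.4528
  = 0.6962 bits
H(B) = -[(3/16)·log₂(3/16) + (13/16)·log₂(13/16)]
  = 0.4528 + 0.2434
  = 0.6962 bits

Maximum possible I(A;B) = min(0.6962, 0.6962) = 0.6962 bits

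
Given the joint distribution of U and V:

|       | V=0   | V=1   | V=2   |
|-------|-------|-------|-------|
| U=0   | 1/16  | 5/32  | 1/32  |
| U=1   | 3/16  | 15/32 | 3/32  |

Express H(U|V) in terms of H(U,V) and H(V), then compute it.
H(U|V) = H(U,V) - H(V)

Marginal P(V) (column sums):
  P(V=0) = 1/16 + 3/16 = 1/4
  P(V=1) = 5/32 + 15/32 = 5/8
  P(V=2) = 1/32 + 3/32 = 1/8

H(U,V) = -[(1/16)·log₂(1/16) + (5/32)·log₂(5/32) + (1/32)·log₂(1/32) + (3/16)·log₂(3/16) + (15/32)·log₂(15/32) + (3/32)·log₂(3/32)]
  = 0.2500 + 0.4184 + 0.1563 + 0.4528 + 0.5124 + 0.3202
  = 2.1101 bits
H(V) = -[(1/4)·log₂(1/4) + (5/8)·log₂(5/8) + (1/8)·log₂(1/8)]
  = 0.5000 + 0.4238 + 0.3750
  = 1.2988 bits

H(U|V) = 2.1101 - 1.2988 = 0.8113 bits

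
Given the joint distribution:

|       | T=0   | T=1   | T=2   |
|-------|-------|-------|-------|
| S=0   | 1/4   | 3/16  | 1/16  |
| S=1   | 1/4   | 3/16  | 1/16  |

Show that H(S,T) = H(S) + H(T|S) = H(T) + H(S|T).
Marginal P(S) (row sums):
  P(S=0) = 1/4 + 3/16 + 1/16 = 1/2
  P(S=1) = 1/4 + 3/16 + 1/16 = 1/2
Marginal P(T) (column sums):
  P(T=0) = 1/4 + 1/4 = 1/2
  P(T=1) = 3/16 + 3/16 = 3/8
  P(T=2) = 1/16 + 1/16 = 1/8

Decomposition 1: H(S) + H(T|S)
H(S) = -[(1/2)·log₂(1/2) + (1/2)·log₂(1/2)]
  = 0.5000 + 0.5000
  = 1.0000 bits
H(T|S) = -Σ P(S,T)·log₂ P(T|S), where P(T|S) = P(S,T) / P(S)
  (S=0,T=0): P(T|S) = (1/4)/(1/2) = 1/2;  -(1/4)·log₂(1/2) = 0.2500
  (S=0,T=1): P(T|S) = (3/16)/(1/2) = 3/8;  -(3/16)·log₂(3/8) = 0.2653
  (S=0,T=2): P(T|S) = (1/16)/(1/2) = 1/8;  -(1/16)·log₂(1/8) = 0.1875
  (S=1,T=0): P(T|S) = (1/4)/(1/2) = 1/2;  -(1/4)·log₂(1/2) = 0.2500
  (S=1,T=1): P(T|S) = (3/16)/(1/2) = 3/8;  -(3/16)·log₂(3/8) = 0.2653
  (S=1,T=2): P(T|S) = (1/16)/(1/2) = 1/8;  -(1/16)·log₂(1/8) = 0.1875
H(T|S) = 0.2500 + 0.2653 + 0.1875 + 0.2500 + 0.2653 + 0.1875
  = 1.4056 bits
H(S) + H(T|S) = 1.0000 + 1.4056 = 2.4056 bits

Decomposition 2: H(T) + H(S|T)
H(T) = -[(1/2)·log₂(1/2) + (3/8)·log₂(3/8) + (1/8)·log₂(1/8)]
  = 0.5000 + 0.5306 + 0.3750
  = 1.4056 bits
H(S|T) = -Σ P(S,T)·log₂ P(S|T), where P(S|T) = P(S,T) / P(T)
  (S=0,T=0): P(S|T) = (1/4)/(1/2) = 1/2;  -(1/4)·log₂(1/2) = 0.2500
  (S=0,T=1): P(S|T) = (3/16)/(3/8) = 1/2;  -(3/16)·log₂(1/2) = 0.1875
  (S=0,T=2): P(S|T) = (1/16)/(1/8) = 1/2;  -(1/16)·log₂(1/2) = 0.0625
  (S=1,T=0): P(S|T) = (1/4)/(1/2) = 1/2;  -(1/4)·log₂(1/2) = 0.2500
  (S=1,T=1): P(S|T) = (3/16)/(3/8) = 1/2;  -(3/16)·log₂(1/2) = 0.1875
  (S=1,T=2): P(S|T) = (1/16)/(1/8) = 1/2;  -(1/16)·log₂(1/2) = 0.0625
H(S|T) = 0.2500 + 0.1875 + 0.0625 + 0.2500 + 0.1875 + 0.0625
  = 1.0000 bits
H(T) + H(S|T) = 1.4056 + 1.0000 = 2.4056 bits

Direct computation of the joint entropy:
H(S,T) = -[(1/4)·log₂(1/4) + (3/16)·log₂(3/16) + (1/16)·log₂(1/16) + (1/4)·log₂(1/4) + (3/16)·log₂(3/16) + (1/16)·log₂(1/16)]
  = 0.5000 + 0.4528 + 0.2500 + 0.5000 + 0.4528 + 0.2500
  = 2.4056 bits

All three agree: H(S,T) = 2.4056 bits ✓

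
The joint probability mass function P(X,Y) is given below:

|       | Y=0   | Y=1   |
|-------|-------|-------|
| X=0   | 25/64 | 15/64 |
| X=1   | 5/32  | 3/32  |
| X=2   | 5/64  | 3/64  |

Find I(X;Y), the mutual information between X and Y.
Marginal P(X) (row sums):
  P(X=0) = 25/64 + 15/64 = 5/8
  P(X=1) = 5/32 + 3/32 = 1/4
  P(X=2) = 5/64 + 3/64 = 1/8
Marginal P(Y) (column sums):
  P(Y=0) = 25/64 + 5/32 + 5/64 = 5/8
  P(Y=1) = 15/64 + 3/32 + 3/64 = 3/8

H(X) = -[(5/8)·log₂(5/8) + (1/4)·log₂(1/4) + (1/8)·log₂(1/8)]
  = 0.4238 + 0.5000 + 0.3750
  = 1.2988 bits
H(Y) = -[(5/8)·log₂(5/8) + (3/8)·log₂(3/8)]
  = 0.4238 + 0.5306
  = 0.9544 bits
H(X,Y) = -[(25/64)·log₂(25/64) + (15/64)·log₂(15/64) + (5/32)·log₂(5/32) + (3/32)·log₂(3/32) + (5/64)·log₂(5/64) + (3/64)·log₂(3/64)]
  = 0.5297 + 0.4906 + 0.4184 + 0.3202 + 0.2873 + 0.2070
  = 2.2532 bits

I(X;Y) = H(X) + H(Y) - H(X,Y)
  = 1.2988 + 0.9544 - 2.2532
  = 0.0000 bits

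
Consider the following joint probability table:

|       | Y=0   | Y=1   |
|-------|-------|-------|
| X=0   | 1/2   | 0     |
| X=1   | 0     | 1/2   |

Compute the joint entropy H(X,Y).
H(X,Y) = -Σ P(X,Y) log₂ P(X,Y), summed over the non-zero cells:
H(X,Y) = -[(1/2)·log₂(1/2) + (1/2)·log₂(1/2)]
  = 0.5000 + 0.5000
  = 1.0000 bits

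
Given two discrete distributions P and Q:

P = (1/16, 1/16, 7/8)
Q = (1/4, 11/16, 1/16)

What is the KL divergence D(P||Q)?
D(P||Q) = Σ P(i) log₂(P(i)/Q(i))
  i=0: (1/16) × log₂((1/16)/(1/4)) = (1/16) × log₂(1/4) = -0.1250
  i=1: (1/16) × log₂((1/16)/(11/16)) = (1/16) × log₂(1/11) = -0.2162
  i=2: (7/8) × log₂((7/8)/(1/16)) = (7/8) × log₂(14) = 3.3314
D(P||Q) = -0.1250 - 0.2162 + 3.3314
  = 2.9902 bits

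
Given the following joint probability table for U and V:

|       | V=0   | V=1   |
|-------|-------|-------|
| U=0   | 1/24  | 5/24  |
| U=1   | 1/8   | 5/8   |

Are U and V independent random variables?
Marginal P(U) (row sums):
  P(U=0) = 1/24 + 5/24 = 1/4
  P(U=1) = 1/8 + 5/8 = 3/4
Marginal P(V) (column sums):
  P(V=0) = 1/24 + 1/8 = 1/6
  P(V=1) = 5/24 + 5/8 = 5/6

U and V are independent iff P(U=i,V=j) = P(U=i)·P(V=j) for every cell.
  P(U=0)·P(V=0) = 1/4 × 1/6 = 1/24 = P(U=0,V=0) ✓
  P(U=0)·P(V=1) = 1/4 × 5/6 = 5/24 = P(U=0,V=1) ✓
  P(U=1)·P(V=0) = 3/4 × 1/6 = 1/8 = P(U=1,V=0) ✓
  P(U=1)·P(V=1) = 3/4 × 5/6 = 5/8 = P(U=1,V=1) ✓

Yes, U and V are independent: every cell factors, so I(U;V) = 0 bits.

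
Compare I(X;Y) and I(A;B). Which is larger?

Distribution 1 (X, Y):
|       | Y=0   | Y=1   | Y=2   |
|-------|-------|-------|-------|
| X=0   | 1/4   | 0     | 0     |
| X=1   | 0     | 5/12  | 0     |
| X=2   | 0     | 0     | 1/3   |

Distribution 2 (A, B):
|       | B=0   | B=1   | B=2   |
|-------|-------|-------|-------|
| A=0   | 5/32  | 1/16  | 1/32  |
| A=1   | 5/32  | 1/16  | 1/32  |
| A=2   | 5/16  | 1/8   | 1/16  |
Distribution 1 (X, Y):
Marginal P(X) (row sums):
  P(X=0) = 1/4 + 0 + 0 = 1/4
  P(X=1) = 0 + 5/12 + 0 = 5/12
  P(X=2) = 0 + 0 + 1/3 = 1/3
Marginal P(Y) (column sums):
  P(Y=0) = 1/4 + 0 + 0 = 1/4
  P(Y=1) = 0 + 5/12 + 0 = 5/12
  P(Y=2) = 0 + 0 + 1/3 = 1/3

H(X) = -[(1/4)·log₂(1/4) + (5/12)·log₂(5/12) + (1/3)·log₂(1/3)]
  = 0.5000 + 0.5263 + 0.5283
  = 1.5546 bits
H(Y) = -[(1/4)·log₂(1/4) + (5/12)·log₂(5/12) + (1/3)·log₂(1/3)]
  = 0.5000 + 0.5263 + 0.5283
  = 1.5546 bits
H(X,Y) = -[(1/4)·log₂(1/4) + (5/12)·log₂(5/12) + (1/3)·log₂(1/3)]
  = 0.5000 + 0.5263 + 0.5283
  = 1.5546 bits

I(X;Y) = H(X) + H(Y) - H(X,Y)
  = 1.5546 + 1.5546 - 1.5546
  = 1.5546 bits

Distribution 2 (A, B):
Marginal P(A) (row sums):
  P(A=0) = 5/32 + 1/16 + 1/32 = 1/4
  P(A=1) = 5/32 + 1/16 + 1/32 = 1/4
  P(A=2) = 5/16 + 1/8 + 1/16 = 1/2
Marginal P(B) (column sums):
  P(B=0) = 5/32 + 5/32 + 5/16 = 5/8
  P(B=1) = 1/16 + 1/16 + 1/8 = 1/4
  P(B=2) = 1/32 + 1/32 + 1/16 = 1/8

H(A) = -[(1/4)·log₂(1/4) + (1/4)·log₂(1/4) + (1/2)·log₂(1/2)]
  = 0.5000 + 0.5000 + 0.5000
  = 1.5000 bits
H(B) = -[(5/8)·log₂(5/8) + (1/4)·log₂(1/4) + (1/8)·log₂(1/8)]
  = 0.4238 + 0.5000 + 0.3750
  = 1.2988 bits
H(A,B) = -[(5/32)·log₂(5/32) + (1/16)·log₂(1/16) + (1/32)·log₂(1/32) + (5/32)·log₂(5/32) + (1/16)·log₂(1/16) + (1/32)·log₂(1/32) + (5/16)·log₂(5/16) + (1/8)·log₂(1/8) + (1/16)·log₂(1/16)]
  = 0.4184 + 0.2500 + 0.1563 + 0.4184 + 0.2500 + 0.1563 + 0.5244 + 0.3750 + 0.2500
  = 2.7988 bits

I(A;B) = H(A) + H(B) - H(A,B)
  = 1.5000 + 1.2988 - 2.7988
  = 0.0000 bits

I(X;Y) = 1.5546 bits > I(A;B) = 0.0000 bits, so (X, Y) has the higher mutual information (stronger dependence).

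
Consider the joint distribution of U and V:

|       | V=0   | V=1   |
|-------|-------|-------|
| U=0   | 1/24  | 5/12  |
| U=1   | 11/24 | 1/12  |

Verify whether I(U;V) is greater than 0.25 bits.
Marginal P(U) (row sums):
  P(U=0) = 1/24 + 5/12 = 11/24
  P(U=1) = 11/24 + 1/12 = 13/24
Marginal P(V) (column sums):
  P(V=0) = 1/24 + 11/24 = 1/2
  P(V=1) = 5/12 + 1/12 = 1/2

H(U) = -[(11/24)·log₂(11/24) + (13/24)·log₂(13/24)]
  = 0.5159 + 0.4791
  = 0.9950 bits
H(V) = -[(1/2)·log₂(1/2) + (1/2)·log₂(1/2)]
  = 0.5000 + 0.5000
  = 1.0000 bits
H(U,V) = -[(1/24)·log₂(1/24) + (5/12)·log₂(5/12) + (11/24)·log₂(11/24) + (1/12)·log₂(1/12)]
  = 0.1910 + 0.5263 + 0.5159 + 0.2987
  = 1.5319 bits

I(U;V) = H(U) + H(V) - H(U,V)
  = 0.9950 + 1.0000 - 1.5319
  = 0.4631 bits

Yes. I(U;V) = 0.4631 bits, which is > 0.25 bits.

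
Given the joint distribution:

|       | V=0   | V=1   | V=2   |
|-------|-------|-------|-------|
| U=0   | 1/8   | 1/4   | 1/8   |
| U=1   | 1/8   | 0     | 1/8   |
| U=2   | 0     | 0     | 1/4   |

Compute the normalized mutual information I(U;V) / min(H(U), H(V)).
Marginal P(U) (row sums):
  P(U=0) = 1/8 + 1/4 + 1/8 = 1/2
  P(U=1) = 1/8 + 0 + 1/8 = 1/4
  P(U=2) = 0 + 0 + 1/4 = 1/4
Marginal P(V) (column sums):
  P(V=0) = 1/8 + 1/8 + 0 = 1/4
  P(V=1) = 1/4 + 0 + 0 = 1/4
  P(V=2) = 1/8 + 1/8 + 1/4 = 1/2

H(U) = -[(1/2)·log₂(1/2) + (1/4)·log₂(1/4) + (1/4)·log₂(1/4)]
  = 0.5000 + 0.5000 + 0.5000
  = 1.5000 bits
H(V) = -[(1/4)·log₂(1/4) + (1/4)·log₂(1/4) + (1/2)·log₂(1/2)]
  = 0.5000 + 0.5000 + 0.5000
  = 1.5000 bits
H(U,V) = -[(1/8)·log₂(1/8) + (1/4)·log₂(1/4) + (1/8)·log₂(1/8) + (1/8)·log₂(1/8) + (1/8)·log₂(1/8) + (1/4)·log₂(1/4)]
  = 0.3750 + 0.5000 + 0.3750 + 0.3750 + 0.3750 + 0.5000
  = 2.5000 bits

I(U;V) = H(U) + H(V) - H(U,V)
  = 1.5000 + 1.5000 - 2.5000
  = 0.5000 bits

min(H(U), H(V)) = min(1.5000, 1.5000) = 1.5000 bits
Normalized MI = 0.5000 / 1.5000 = 0.3333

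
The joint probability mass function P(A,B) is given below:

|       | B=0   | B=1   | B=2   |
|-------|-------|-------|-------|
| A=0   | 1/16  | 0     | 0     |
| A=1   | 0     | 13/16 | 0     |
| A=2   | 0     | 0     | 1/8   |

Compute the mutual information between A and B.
Marginal P(A) (row sums):
  P(A=0) = 1/16 + 0 + 0 = 1/16
  P(A=1) = 0 + 13/16 + 0 = 13/16
  P(A=2) = 0 + 0 + 1/8 = 1/8
Marginal P(B) (column sums):
  P(B=0) = 1/16 + 0 + 0 = 1/16
  P(B=1) = 0 + 13/16 + 0 = 13/16
  P(B=2) = 0 + 0 + 1/8 = 1/8

H(A) = -[(1/16)·log₂(1/16) + (13/16)·log₂(13/16) + (1/8)·log₂(1/8)]
  = 0.2500 + 0.2434 + 0.3750
  = 0.8684 bits
H(B) = -[(1/16)·log₂(1/16) + (13/16)·log₂(13/16) + (1/8)·log₂(1/8)]
  = 0.2500 + 0.2434 + 0.3750
  = 0.8684 bits
H(A,B) = -[(1/16)·log₂(1/16) + (13/16)·log₂(13/16) + (1/8)·log₂(1/8)]
  = 0.2500 + 0.2434 + 0.3750
  = 0.8684 bits

I(A;B) = H(A) + H(B) - H(A,B)
  = 0.8684 + 0.8684 - 0.8684
  = 0.8684 bits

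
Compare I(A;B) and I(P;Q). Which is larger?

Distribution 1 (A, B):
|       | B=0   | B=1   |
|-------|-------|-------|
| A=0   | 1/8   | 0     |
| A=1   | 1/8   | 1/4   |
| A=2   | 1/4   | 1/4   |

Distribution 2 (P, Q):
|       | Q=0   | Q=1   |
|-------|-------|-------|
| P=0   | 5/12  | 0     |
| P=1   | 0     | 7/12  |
Distribution 1 (A, B):
Marginal P(A) (row sums):
  P(A=0) = 1/8 + 0 = 1/8
  P(A=1) = 1/8 + 1/4 = 3/8
  P(A=2) = 1/4 + 1/4 = 1/2
Marginal P(B) (column sums):
  P(B=0) = 1/8 + 1/8 + 1/4 = 1/2
  P(B=1) = 0 + 1/4 + 1/4 = 1/2

H(A) = -[(1/8)·log₂(1/8) + (3/8)·log₂(3/8) + (1/2)·log₂(1/2)]
  = 0.3750 + 0.5306 + 0.5000
  = 1.4056 bits
H(B) = -[(1/2)·log₂(1/2) + (1/2)·log₂(1/2)]
  = 0.5000 + 0.5000
  = 1.0000 bits
H(A,B) = -[(1/8)·log₂(1/8) + (1/8)·log₂(1/8) + (1/4)·log₂(1/4) + (1/4)·log₂(1/4) + (1/4)·log₂(1/4)]
  = 0.3750 + 0.3750 + 0.5000 + 0.5000 + 0.5000
  = 2.2500 bits

I(A;B) = H(A) + H(B) - H(A,B)
  = 1.4056 + 1.0000 - 2.2500
  = 0.1556 bits

Distribution 2 (P, Q):
Marginal P(P) (row sums):
  P(P=0) = 5/12 + 0 = 5/12
  P(P=1) = 0 + 7/12 = 7/12
Marginal P(Q) (column sums):
  P(Q=0) = 5/12 + 0 = 5/12
  P(Q=1) = 0 + 7/12 = 7/12

H(P) = -[(5/12)·log₂(5/12) + (7/12)·log₂(7/12)]
  = 0.5263 + 0.4536
  = 0.9799 bits
H(Q) = -[(5/12)·log₂(5/12) + (7/12)·log₂(7/12)]
  = 0.5263 + 0.4536
  = 0.9799 bits
H(P,Q) = -[(5/12)·log₂(5/12) + (7/12)·log₂(7/12)]
  = 0.5263 + 0.4536
  = 0.9799 bits

I(P;Q) = H(P) + H(Q) - H(P,Q)
  = 0.9799 + 0.9799 - 0.9799
  = 0.9799 bits

I(P;Q) = 0.9799 bits > I(A;B) = 0.1556 bits, so (P, Q) has the higher mutual information (stronger dependence).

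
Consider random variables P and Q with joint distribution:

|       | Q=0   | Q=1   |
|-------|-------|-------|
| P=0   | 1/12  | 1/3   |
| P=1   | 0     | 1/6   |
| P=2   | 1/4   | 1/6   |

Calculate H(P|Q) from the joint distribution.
Marginal P(Q) (column sums):
  P(Q=0) = 1/12 + 0 + 1/4 = 1/3
  P(Q=1) = 1/3 + 1/6 + 1/6 = 2/3

H(P|Q) = -Σ P(P,Q)·log₂ P(P|Q), where P(P|Q) = P(P,Q) / P(Q)
  (cells with P(P,Q) = 0 contribute 0)
  (P=0,Q=0): P(P|Q) = (1/12)/(1/3) = 1/4;  -(1/12)·log₂(1/4) = 0.1667
  (P=0,Q=1): P(P|Q) = (1/3)/(2/3) = 1/2;  -(1/3)·log₂(1/2) = 0.3333
  (P=1,Q=1): P(P|Q) = (1/6)/(2/3) = 1/4;  -(1/6)·log₂(1/4) = 0.3333
  (P=2,Q=0): P(P|Q) = (1/4)/(1/3) = 3/4;  -(1/4)·log₂(3/4) = 0.1038
  (P=2,Q=1): P(P|Q) = (1/6)/(2/3) = 1/4;  -(1/6)·log₂(1/4) = 0.3333
H(P|Q) = 0.1667 + 0.3333 + 0.3333 + 0.1038 + 0.3333
  = 1.2704 bits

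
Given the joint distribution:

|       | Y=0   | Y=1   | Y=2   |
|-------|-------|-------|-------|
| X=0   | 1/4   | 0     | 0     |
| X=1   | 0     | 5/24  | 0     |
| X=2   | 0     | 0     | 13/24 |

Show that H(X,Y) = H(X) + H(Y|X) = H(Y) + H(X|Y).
Marginal P(X) (row sums):
  P(X=0) = 1/4 + 0 + 0 = 1/4
  P(X=1) = 0 + 5/24 + 0 = 5/24
  P(X=2) = 0 + 0 + 13/24 = 13/24
Marginal P(Y) (column sums):
  P(Y=0) = 1/4 + 0 + 0 = 1/4
  P(Y=1) = 0 + 5/24 + 0 = 5/24
  P(Y=2) = 0 + 0 + 13/24 = 13/24

Decomposition 1: H(X) + H(Y|X)
H(X) = -[(1/4)·log₂(1/4) + (5/24)·log₂(5/24) + (13/24)·log₂(13/24)]
  = 0.5000 + 0.4715 + 0.4791
  = 1.4506 bits
H(Y|X) = -Σ P(X,Y)·log₂ P(Y|X), where P(Y|X) = P(X,Y) / P(X)
  (cells with P(X,Y) = 0 contribute 0)
  (X=0,Y=0): P(Y|X) = (1/4)/(1/4) = 1;  -(1/4)·log₂(1) = 0.0000
  (X=1,Y=1): P(Y|X) = (5/24)/(5/24) = 1;  -(5/24)·log₂(1) = 0.0000
  (X=2,Y=2): P(Y|X) = (13/24)/(13/24) = 1;  -(13/24)·log₂(1) = 0.0000
H(Y|X) = 0.0000 + 0.0000 + 0.0000
  = 0.0000 bits
H(X) + H(Y|X) = 1.4506 + 0.0000 = 1.4506 bits

Decomposition 2: H(Y) + H(X|Y)
H(Y) = -[(1/4)·log₂(1/4) + (5/24)·log₂(5/24) + (13/24)·log₂(13/24)]
  = 0.5000 + 0.4715 + 0.4791
  = 1.4506 bits
H(X|Y) = -Σ P(X,Y)·log₂ P(X|Y), where P(X|Y) = P(X,Y) / P(Y)
  (cells with P(X,Y) = 0 contribute 0)
  (X=0,Y=0): P(X|Y) = (1/4)/(1/4) = 1;  -(1/4)·log₂(1) = 0.0000
  (X=1,Y=1): P(X|Y) = (5/24)/(5/24) = 1;  -(5/24)·log₂(1) = 0.0000
  (X=2,Y=2): P(X|Y) = (13/24)/(13/24) = 1;  -(13/24)·log₂(1) = 0.0000
H(X|Y) = 0.0000 + 0.0000 + 0.0000
  = 0.0000 bits
H(Y) + H(X|Y) = 1.4506 + 0.0000 = 1.4506 bits

Direct computation of the joint entropy:
H(X,Y) = -[(1/4)·log₂(1/4) + (5/24)·log₂(5/24) + (13/24)·log₂(13/24)]
  = 0.5000 + 0.4715 + 0.4791
  = 1.4506 bits

All three agree: H(X,Y) = 1.4506 bits ✓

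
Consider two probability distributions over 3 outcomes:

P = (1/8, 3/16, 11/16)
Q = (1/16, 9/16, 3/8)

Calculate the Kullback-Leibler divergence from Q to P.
D(P||Q) = Σ P(i) log₂(P(i)/Q(i))
  i=0: (1/8) × log₂((1/8)/(1/16)) = (1/8) × log₂(2) = 0.1250
  i=1: (3/16) × log₂((3/16)/(9/16)) = (3/16) × log₂(1/3) = -0.2972
  i=2: (11/16) × log₂((11/16)/(3/8)) = (11/16) × log₂(11/6) = 0.6012
D(P||Q) = 0.1250 - 0.2972 + 0.6012
  = 0.4290 bits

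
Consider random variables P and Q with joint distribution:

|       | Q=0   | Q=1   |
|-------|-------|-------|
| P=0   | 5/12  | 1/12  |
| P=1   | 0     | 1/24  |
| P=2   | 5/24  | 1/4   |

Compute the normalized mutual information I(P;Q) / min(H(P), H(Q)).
Marginal P(P) (row sums):
  P(P=0) = 5/12 + 1/12 = 1/2
  P(P=1) = 0 + 1/24 = 1/24
  P(P=2) = 5/24 + 1/4 = 11/24
Marginal P(Q) (column sums):
  P(Q=0) = 5/12 + 0 + 5/24 = 5/8
  P(Q=1) = 1/12 + 1/24 + 1/4 = 3/8

H(P) = -[(1/2)·log₂(1/2) + (1/24)·log₂(1/24) + (11/24)·log₂(11/24)]
  = 0.5000 + 0.1910 + 0.5159
  = 1.2069 bits
H(Q) = -[(5/8)·log₂(5/8) + (3/8)·log₂(3/8)]
  = 0.4238 + 0.5306
  = 0.9544 bits
H(P,Q) = -[(5/12)·log₂(5/12) + (1/12)·log₂(1/12) + (1/24)·log₂(1/24) + (5/24)·log₂(5/24) + (1/4)·log₂(1/4)]
  = 0.5263 + 0.2987 + 0.1910 + 0.4715 + 0.5000
  = 1.9875 bits

I(P;Q) = H(P) + H(Q) - H(P,Q)
  = 1.2069 + 0.9544 - 1.9875
  = 0.1738 bits

min(H(P), H(Q)) = min(1.2069, 0.9544) = 0.9544 bits
Normalized MI = 0.1738 / 0.9544 = 0.1821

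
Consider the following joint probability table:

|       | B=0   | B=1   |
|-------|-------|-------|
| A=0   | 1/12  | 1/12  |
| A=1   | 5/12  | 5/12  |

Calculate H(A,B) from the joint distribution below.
H(A,B) = -Σ P(A,B) log₂ P(A,B), summed over the non-zero cells:
H(A,B) = -[(1/12)·log₂(1/12) + (1/12)·log₂(1/12) + (5/12)·log₂(5/12) + (5/12)·log₂(5/12)]
  = 0.2987 + 0.2987 + 0.5263 + 0.5263
  = 1.6500 bits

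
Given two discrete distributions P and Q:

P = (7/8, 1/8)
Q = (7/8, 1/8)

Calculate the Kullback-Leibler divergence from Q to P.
D(P||Q) = Σ P(i) log₂(P(i)/Q(i))
  i=0: (7/8) × log₂((7/8)/(7/8)) = (7/8) × log₂(1) = 0.0000
  i=1: (1/8) × log₂((1/8)/(1/8)) = (1/8) × log₂(1) = 0.0000
D(P||Q) = 0.0000 + 0.0000
  = 0.0000 bits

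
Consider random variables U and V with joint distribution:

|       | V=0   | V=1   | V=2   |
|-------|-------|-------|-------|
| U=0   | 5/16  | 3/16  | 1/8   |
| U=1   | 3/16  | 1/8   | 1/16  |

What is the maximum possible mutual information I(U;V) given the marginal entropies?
The upper bound on mutual information is I(U;V) ≤ min(H(U), H(V)).

Marginal P(U) (row sums):
  P(U=0) = 5/16 + 3/16 + 1/8 = 5/8
  P(U=1) = 3/16 + 1/8 + 1/16 = 3/8
Marginal P(V) (column sums):
  P(V=0) = 5/16 + 3/16 = 1/2
  P(V=1) = 3/16 + 1/8 = 5/16
  P(V=2) = 1/8 + 1/16 = 3/16

H(U) = -[(5/8)·log₂(5/8) + (3/8)·log₂(3/8)]
  = 0.4238 + 0.5306
  = 0.9544 bits
H(V) = -[(1/2)·log₂(1/2) + (5/16)·log₂(5/16) + (3/16)·log₂(3/16)]
  = 0.5000 + 0.5244 + 0.4528
  = 1.4772 bits

Maximum possible I(U;V) = min(0.9544, 1.4772) = 0.9544 bits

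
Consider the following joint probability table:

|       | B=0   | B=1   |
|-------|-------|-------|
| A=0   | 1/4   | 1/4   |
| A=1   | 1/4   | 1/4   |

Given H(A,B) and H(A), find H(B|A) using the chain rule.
From the chain rule: H(A,B) = H(A) + H(B|A)
Therefore: H(B|A) = H(A,B) - H(A)

H(A,B) = -[(1/4)·log₂(1/4) + (1/4)·log₂(1/4) + (1/4)·log₂(1/4) + (1/4)·log₂(1/4)]
  = 0.5000 + 0.5000 + 0.5000 + 0.5000
  = 2.0000 bits
Marginal P(A) (row sums):
  P(A=0) = 1/4 + 1/4 = 1/2
  P(A=1) = 1/4 + 1/4 = 1/2
H(A) = -[(1/2)·log₂(1/2) + (1/2)·log₂(1/2)]
  = 0.5000 + 0.5000
  = 1.0000 bits

H(B|A) = 2.0000 - 1.0000 = 1.0000 bits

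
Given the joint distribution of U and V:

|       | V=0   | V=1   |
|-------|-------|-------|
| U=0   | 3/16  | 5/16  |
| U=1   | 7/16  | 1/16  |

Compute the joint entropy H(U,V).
H(U,V) = -Σ P(U,V) log₂ P(U,V), summed over the non-zero cells:
H(U,V) = -[(3/16)·log₂(3/16) + (5/16)·log₂(5/16) + (7/16)·log₂(7/16) + (1/16)·log₂(1/16)]
  = 0.4528 + 0.5244 + 0.5218 + 0.2500
  = 1.7490 bits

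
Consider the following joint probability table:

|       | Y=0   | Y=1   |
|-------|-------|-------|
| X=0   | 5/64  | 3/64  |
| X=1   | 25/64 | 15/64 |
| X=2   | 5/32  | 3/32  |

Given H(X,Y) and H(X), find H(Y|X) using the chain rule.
From the chain rule: H(X,Y) = H(X) + H(Y|X)
Therefore: H(Y|X) = H(X,Y) - H(X)

H(X,Y) = -[(5/64)·log₂(5/64) + (3/64)·log₂(3/64) + (25/64)·log₂(25/64) + (15/64)·log₂(15/64) + (5/32)·log₂(5/32) + (3/32)·log₂(3/32)]
  = 0.2873 + 0.2070 + 0.5297 + 0.4906 + 0.4184 + 0.3202
  = 2.2532 bits
Marginal P(X) (row sums):
  P(X=0) = 5/64 + 3/64 = 1/8
  P(X=1) = 25/64 + 15/64 = 5/8
  P(X=2) = 5/32 + 3/32 = 1/4
H(X) = -[(1/8)·log₂(1/8) + (5/8)·log₂(5/8) + (1/4)·log₂(1/4)]
  = 0.3750 + 0.4238 + 0.5000
  = 1.2988 bits

H(Y|X) = 2.2532 - 1.2988 = 0.9544 bits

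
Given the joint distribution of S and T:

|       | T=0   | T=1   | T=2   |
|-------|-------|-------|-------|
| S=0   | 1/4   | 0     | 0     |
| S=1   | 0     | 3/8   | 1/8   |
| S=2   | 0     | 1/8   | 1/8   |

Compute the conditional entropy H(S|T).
Marginal P(T) (column sums):
  P(T=0) = 1/4 + 0 + 0 = 1/4
  P(T=1) = 0 + 3/8 + 1/8 = 1/2
  P(T=2) = 0 + 1/8 + 1/8 = 1/4

H(S|T) = -Σ P(S,T)·log₂ P(S|T), where P(S|T) = P(S,T) / P(T)
  (cells with P(S,T) = 0 contribute 0)
  (S=0,T=0): P(S|T) = (1/4)/(1/4) = 1;  -(1/4)·log₂(1) = 0.0000
  (S=1,T=1): P(S|T) = (3/8)/(1/2) = 3/4;  -(3/8)·log₂(3/4) = 0.1556
  (S=1,T=2): P(S|T) = (1/8)/(1/4) = 1/2;  -(1/8)·log₂(1/2) = 0.1250
  (S=2,T=1): P(S|T) = (1/8)/(1/2) = 1/4;  -(1/8)·log₂(1/4) = 0.2500
  (S=2,T=2): P(S|T) = (1/8)/(1/4) = 1/2;  -(1/8)·log₂(1/2) = 0.1250
H(S|T) = 0.0000 + 0.1556 + 0.1250 + 0.2500 + 0.1250
  = 0.6556 bits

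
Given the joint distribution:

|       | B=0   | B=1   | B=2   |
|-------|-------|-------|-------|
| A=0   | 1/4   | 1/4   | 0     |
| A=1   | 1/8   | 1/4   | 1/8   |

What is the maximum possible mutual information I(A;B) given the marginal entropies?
The upper bound on mutual information is I(A;B) ≤ min(H(A), H(B)).

Marginal P(A) (row sums):
  P(A=0) = 1/4 + 1/4 + 0 = 1/2
  P(A=1) = 1/8 + 1/4 + 1/8 = 1/2
Marginal P(B) (column sums):
  P(B=0) = 1/4 + 1/8 = 3/8
  P(B=1) = 1/4 + 1/4 = 1/2
  P(B=2) = 0 + 1/8 = 1/8

H(A) = -[(1/2)·log₂(1/2) + (1/2)·log₂(1/2)]
  = 0.5000 + 0.5000
  = 1.0000 bits
H(B) = -[(3/8)·log₂(3/8) + (1/2)·log₂(1/2) + (1/8)·log₂(1/8)]
  = 0.5306 + 0.5000 + 0.3750
  = 1.4056 bits

Maximum possible I(A;B) = min(1.0000, 1.4056) = 1.0000 bits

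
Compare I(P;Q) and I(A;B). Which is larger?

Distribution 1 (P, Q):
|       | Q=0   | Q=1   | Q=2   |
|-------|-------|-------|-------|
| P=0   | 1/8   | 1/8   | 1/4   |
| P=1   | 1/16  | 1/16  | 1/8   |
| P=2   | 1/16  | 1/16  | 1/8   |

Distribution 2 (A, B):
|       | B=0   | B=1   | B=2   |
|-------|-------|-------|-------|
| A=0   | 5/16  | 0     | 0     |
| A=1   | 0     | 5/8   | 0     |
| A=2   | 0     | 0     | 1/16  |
Distribution 1 (P, Q):
Marginal P(P) (row sums):
  P(P=0) = 1/8 + 1/8 + 1/4 = 1/2
  P(P=1) = 1/16 + 1/16 + 1/8 = 1/4
  P(P=2) = 1/16 + 1/16 + 1/8 = 1/4
Marginal P(Q) (column sums):
  P(Q=0) = 1/8 + 1/16 + 1/16 = 1/4
  P(Q=1) = 1/8 + 1/16 + 1/16 = 1/4
  P(Q=2) = 1/4 + 1/8 + 1/8 = 1/2

H(P) = -[(1/2)·log₂(1/2) + (1/4)·log₂(1/4) + (1/4)·log₂(1/4)]
  = 0.5000 + 0.5000 + 0.5000
  = 1.5000 bits
H(Q) = -[(1/4)·log₂(1/4) + (1/4)·log₂(1/4) + (1/2)·log₂(1/2)]
  = 0.5000 + 0.5000 + 0.5000
  = 1.5000 bits
H(P,Q) = -[(1/8)·log₂(1/8) + (1/8)·log₂(1/8) + (1/4)·log₂(1/4) + (1/16)·log₂(1/16) + (1/16)·log₂(1/16) + (1/8)·log₂(1/8) + (1/16)·log₂(1/16) + (1/16)·log₂(1/16) + (1/8)·log₂(1/8)]
  = 0.3750 + 0.3750 + 0.5000 + 0.2500 + 0.2500 + 0.3750 + 0.2500 + 0.2500 + 0.3750
  = 3.0000 bits

I(P;Q) = H(P) + H(Q) - H(P,Q)
  = 1.5000 + 1.5000 - 3.0000
  = 0.0000 bits

Distribution 2 (A, B):
Marginal P(A) (row sums):
  P(A=0) = 5/16 + 0 + 0 = 5/16
  P(A=1) = 0 + 5/8 + 0 = 5/8
  P(A=2) = 0 + 0 + 1/16 = 1/16
Marginal P(B) (column sums):
  P(B=0) = 5/16 + 0 + 0 = 5/16
  P(B=1) = 0 + 5/8 + 0 = 5/8
  P(B=2) = 0 + 0 + 1/16 = 1/16

H(A) = -[(5/16)·log₂(5/16) + (5/8)·log₂(5/8) + (1/16)·log₂(1/16)]
  = 0.5244 + 0.4238 + 0.2500
  = 1.1982 bits
H(B) = -[(5/16)·log₂(5/16) + (5/8)·log₂(5/8) + (1/16)·log₂(1/16)]
  = 0.5244 + 0.4238 + 0.2500
  = 1.1982 bits
H(A,B) = -[(5/16)·log₂(5/16) + (5/8)·log₂(5/8) + (1/16)·log₂(1/16)]
  = 0.5244 + 0.4238 + 0.2500
  = 1.1982 bits

I(A;B) = H(A) + H(B) - H(A,B)
  = 1.1982 + 1.1982 - 1.1982
  = 1.1982 bits

I(A;B) = 1.1982 bits > I(P;Q) = 0.0000 bits, so (A, B) has the higher mutual information (stronger dependence).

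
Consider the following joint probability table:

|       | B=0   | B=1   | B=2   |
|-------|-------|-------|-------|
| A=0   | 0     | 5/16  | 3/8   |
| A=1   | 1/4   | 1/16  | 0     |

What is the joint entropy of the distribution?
H(A,B) = -Σ P(A,B) log₂ P(A,B), summed over the non-zero cells:
H(A,B) = -[(5/16)·log₂(5/16) + (3/8)·log₂(3/8) + (1/4)·log₂(1/4) + (1/16)·log₂(1/16)]
  = 0.5244 + 0.5306 + 0.5000 + 0.2500
  = 1.8050 bits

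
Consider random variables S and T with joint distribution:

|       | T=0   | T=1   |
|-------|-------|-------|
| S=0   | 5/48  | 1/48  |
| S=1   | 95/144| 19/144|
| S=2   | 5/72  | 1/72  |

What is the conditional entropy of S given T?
Marginal P(T) (column sums):
  P(T=0) = 5/48 + 95/144 + 5/72 = 5/6
  P(T=1) = 1/48 + 19/144 + 1/72 = 1/6

H(S|T) = -Σ P(S,T)·log₂ P(S|T), where P(S|T) = P(S,T) / P(T)
  (S=0,T=0): P(S|T) = (5/48)/(5/6) = 1/8;  -(5/48)·log₂(1/8) = 0.3125
  (S=0,T=1): P(S|T) = (1/48)/(1/6) = 1/8;  -(1/48)·log₂(1/8) = 0.0625
  (S=1,T=0): P(S|T) = (95/144)/(5/6) = 19/24;  -(95/144)·log₂(19/24) = 0.2223
  (S=1,T=1): P(S|T) = (19/144)/(1/6) = 19/24;  -(19/144)·log₂(19/24) = 0.0445
  (S=2,T=0): P(S|T) = (5/72)/(5/6) = 1/12;  -(5/72)·log₂(1/12) = 0.2490
  (S=2,T=1): P(S|T) = (1/72)/(1/6) = 1/12;  -(1/72)·log₂(1/12) = 0.0498
H(S|T) = 0.3125 + 0.0625 + 0.2223 + 0.0445 + 0.2490 + 0.0498
  = 0.9406 bits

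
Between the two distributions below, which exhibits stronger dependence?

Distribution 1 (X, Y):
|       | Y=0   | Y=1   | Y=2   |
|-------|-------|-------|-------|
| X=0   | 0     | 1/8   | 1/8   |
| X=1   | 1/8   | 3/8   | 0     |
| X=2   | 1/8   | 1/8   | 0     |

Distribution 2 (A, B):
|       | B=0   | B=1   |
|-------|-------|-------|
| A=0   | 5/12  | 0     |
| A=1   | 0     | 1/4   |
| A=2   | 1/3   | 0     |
Distribution 1 (X, Y):
Marginal P(X) (row sums):
  P(X=0) = 0 + 1/8 + 1/8 = 1/4
  P(X=1) = 1/8 + 3/8 + 0 = 1/2
  P(X=2) = 1/8 + 1/8 + 0 = 1/4
Marginal P(Y) (column sums):
  P(Y=0) = 0 + 1/8 + 1/8 = 1/4
  P(Y=1) = 1/8 + 3/8 + 1/8 = 5/8
  P(Y=2) = 1/8 + 0 + 0 = 1/8

H(X) = -[(1/4)·log₂(1/4) + (1/2)·log₂(1/2) + (1/4)·log₂(1/4)]
  = 0.5000 + 0.5000 + 0.5000
  = 1.5000 bits
H(Y) = -[(1/4)·log₂(1/4) + (5/8)·log₂(5/8) + (1/8)·log₂(1/8)]
  = 0.5000 + 0.4238 + 0.3750
  = 1.2988 bits
H(X,Y) = -[(1/8)·log₂(1/8) + (1/8)·log₂(1/8) + (1/8)·log₂(1/8) + (3/8)·log₂(3/8) + (1/8)·log₂(1/8) + (1/8)·log₂(1/8)]
  = 0.3750 + 0.3750 + 0.3750 + 0.5306 + 0.3750 + 0.3750
  = 2.4056 bits

I(X;Y) = H(X) + H(Y) - H(X,Y)
  = 1.5000 + 1.2988 - 2.4056
  = 0.3932 bits

Distribution 2 (A, B):
Marginal P(A) (row sums):
  P(A=0) = 5/12 + 0 = 5/12
  P(A=1) = 0 + 1/4 = 1/4
  P(A=2) = 1/3 + 0 = 1/3
Marginal P(B) (column sums):
  P(B=0) = 5/12 + 0 + 1/3 = 3/4
  P(B=1) = 0 + 1/4 + 0 = 1/4

H(A) = -[(5/12)·log₂(5/12) + (1/4)·log₂(1/4) + (1/3)·log₂(1/3)]
  = 0.5263 + 0.5000 + 0.5283
  = 1.5546 bits
H(B) = -[(3/4)·log₂(3/4) + (1/4)·log₂(1/4)]
  = 0.3113 + 0.5000
  = 0.8113 bits
H(A,B) = -[(5/12)·log₂(5/12) + (1/4)·log₂(1/4) + (1/3)·log₂(1/3)]
  = 0.5263 + 0.5000 + 0.5283
  = 1.5546 bits

I(A;B) = H(A) + H(B) - H(A,B)
  = 1.5546 + 0.8113 - 1.5546
  = 0.8113 bits

I(A;B) = 0.8113 bits > I(X;Y) = 0.3932 bits, so (A, B) has the higher mutual information (stronger dependence).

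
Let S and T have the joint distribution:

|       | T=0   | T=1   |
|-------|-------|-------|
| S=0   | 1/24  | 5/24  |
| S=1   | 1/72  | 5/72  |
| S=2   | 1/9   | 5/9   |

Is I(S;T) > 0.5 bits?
Marginal P(S) (row sums):
  P(S=0) = 1/24 + 5/24 = 1/4
  P(S=1) = 1/72 + 5/72 = 1/12
  P(S=2) = 1/9 + 5/9 = 2/3
Marginal P(T) (column sums):
  P(T=0) = 1/24 + 1/72 + 1/9 = 1/6
  P(T=1) = 5/24 + 5/72 + 5/9 = 5/6

H(S) = -[(1/4)·log₂(1/4) + (1/12)·log₂(1/12) + (2/3)·log₂(2/3)]
  = 0.5000 + 0.2987 + 0.3900
  = 1.1887 bits
H(T) = -[(1/6)·log₂(1/6) + (5/6)·log₂(5/6)]
  = 0.4308 + 0.2192
  = 0.6500 bits
H(S,T) = -[(1/24)·log₂(1/24) + (5/24)·log₂(5/24) + (1/72)·log₂(1/72) + (5/72)·log₂(5/72) + (1/9)·log₂(1/9) + (5/9)·log₂(5/9)]
  = 0.1910 + 0.4715 + 0.0857 + 0.2672 + 0.3522 + 0.4711
  = 1.8387 bits

I(S;T) = H(S) + H(T) - H(S,T)
  = 1.1887 + 0.6500 - 1.8387
  = 0.0000 bits

No. I(S;T) = 0.0000 bits, which is ≤ 0.5 bits.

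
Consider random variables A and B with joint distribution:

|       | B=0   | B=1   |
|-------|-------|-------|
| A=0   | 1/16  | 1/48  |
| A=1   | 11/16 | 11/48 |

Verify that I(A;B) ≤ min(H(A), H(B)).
Marginal P(A) (row sums):
  P(A=0) = 1/16 + 1/48 = 1/12
  P(A=1) = 11/16 + 11/48 = 11/12
Marginal P(B) (column sums):
  P(B=0) = 1/16 + 11/16 = 3/4
  P(B=1) = 1/48 + 11/48 = 1/4

H(A) = -[(1/12)·log₂(1/12) + (11/12)·log₂(11/12)]
  = 0.2987 + 0.1151
  = 0.4138 bits
H(B) = -[(3/4)·log₂(3/4) + (1/4)·log₂(1/4)]
  = 0.3113 + 0.5000
  = 0.8113 bits
H(A,B) = -[(1/16)·log₂(1/16) + (1/48)·log₂(1/48) + (11/16)·log₂(11/16) + (11/48)·log₂(11/48)]
  = 0.2500 + 0.1164 + 0.3716 + 0.4871
  = 1.2251 bits

I(A;B) = H(A) + H(B) - H(A,B)
  = 0.4138 + 0.8113 - 1.2251
  = 0.0000 bits

min(H(A), H(B)) = min(0.4138, 0.8113) = 0.4138 bits
Since 0.0000 ≤ 0.4138, the bound is satisfied ✓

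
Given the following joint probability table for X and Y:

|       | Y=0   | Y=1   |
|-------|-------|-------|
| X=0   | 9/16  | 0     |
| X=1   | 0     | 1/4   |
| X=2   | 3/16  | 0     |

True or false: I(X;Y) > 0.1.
Marginal P(X) (row sums):
  P(X=0) = 9/16 + 0 = 9/16
  P(X=1) = 0 + 1/4 = 1/4
  P(X=2) = 3/16 + 0 = 3/16
Marginal P(Y) (column sums):
  P(Y=0) = 9/16 + 0 + 3/16 = 3/4
  P(Y=1) = 0 + 1/4 + 0 = 1/4

H(X) = -[(9/16)·log₂(9/16) + (1/4)·log₂(1/4) + (3/16)·log₂(3/16)]
  = 0.4669 + 0.5000 + 0.4528
  = 1.4197 bits
H(Y) = -[(3/4)·log₂(3/4) + (1/4)·log₂(1/4)]
  = 0.3113 + 0.5000
  = 0.8113 bits
H(X,Y) = -[(9/16)·log₂(9/16) + (1/4)·log₂(1/4) + (3/16)·log₂(3/16)]
  = 0.4669 + 0.5000 + 0.4528
  = 1.4197 bits

I(X;Y) = H(X) + H(Y) - H(X,Y)
  = 1.4197 + 0.8113 - 1.4197
  = 0.8113 bits

True. I(X;Y) = 0.8113 bits, which is > 0.1 bits.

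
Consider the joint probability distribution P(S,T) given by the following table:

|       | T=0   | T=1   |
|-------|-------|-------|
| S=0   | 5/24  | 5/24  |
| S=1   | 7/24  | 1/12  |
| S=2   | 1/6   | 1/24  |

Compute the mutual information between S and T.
Marginal P(S) (row sums):
  P(S=0) = 5/24 + 5/24 = 5/12
  P(S=1) = 7/24 + 1/12 = 3/8
  P(S=2) = 1/6 + 1/24 = 5/24
Marginal P(T) (column sums):
  P(T=0) = 5/24 + 7/24 + 1/6 = 2/3
  P(T=1) = 5/24 + 1/12 + 1/24 = 1/3

H(S) = -[(5/12)·log₂(5/12) + (3/8)·log₂(3/8) + (5/24)·log₂(5/24)]
  = 0.5263 + 0.5306 + 0.4715
  = 1.5284 bits
H(T) = -[(2/3)·log₂(2/3) + (1/3)·log₂(1/3)]
  = 0.3900 + 0.5283
  = 0.9183 bits
H(S,T) = -[(5/24)·log₂(5/24) + (5/24)·log₂(5/24) + (7/24)·log₂(7/24) + (1/12)·log₂(1/12) + (1/6)·log₂(1/6) + (1/24)·log₂(1/24)]
  = 0.4715 + 0.4715 + 0.5185 + 0.2987 + 0.4308 + 0.1910
  = 2.3820 bits

I(S;T) = H(S) + H(T) - H(S,T)
  = 1.5284 + 0.9183 - 2.3820
  = 0.0647 bits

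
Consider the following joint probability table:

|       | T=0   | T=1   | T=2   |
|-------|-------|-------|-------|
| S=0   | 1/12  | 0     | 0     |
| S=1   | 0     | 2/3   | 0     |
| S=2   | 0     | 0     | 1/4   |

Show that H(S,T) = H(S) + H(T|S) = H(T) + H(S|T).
Marginal P(S) (row sums):
  P(S=0) = 1/12 + 0 + 0 = 1/12
  P(S=1) = 0 + 2/3 + 0 = 2/3
  P(S=2) = 0 + 0 + 1/4 = 1/4
Marginal P(T) (column sums):
  P(T=0) = 1/12 + 0 + 0 = 1/12
  P(T=1) = 0 + 2/3 + 0 = 2/3
  P(T=2) = 0 + 0 + 1/4 = 1/4

Decomposition 1: H(S) + H(T|S)
H(S) = -[(1/12)·log₂(1/12) + (2/3)·log₂(2/3) + (1/4)·log₂(1/4)]
  = 0.2987 + 0.3900 + 0.5000
  = 1.1887 bits
H(T|S) = -Σ P(S,T)·log₂ P(T|S), where P(T|S) = P(S,T) / P(S)
  (cells with P(S,T) = 0 contribute 0)
  (S=0,T=0): P(T|S) = (1/12)/(1/12) = 1;  -(1/12)·log₂(1) = 0.0000
  (S=1,T=1): P(T|S) = (2/3)/(2/3) = 1;  -(2/3)·log₂(1) = 0.0000
  (S=2,T=2): P(T|S) = (1/4)/(1/4) = 1;  -(1/4)·log₂(1) = 0.0000
H(T|S) = 0.0000 + 0.0000 + 0.0000
  = 0.0000 bits
H(S) + H(T|S) = 1.1887 + 0.0000 = 1.1887 bits

Decomposition 2: H(T) + H(S|T)
H(T) = -[(1/12)·log₂(1/12) + (2/3)·log₂(2/3) + (1/4)·log₂(1/4)]
  = 0.2987 + 0.3900 + 0.5000
  = 1.1887 bits
H(S|T) = -Σ P(S,T)·log₂ P(S|T), where P(S|T) = P(S,T) / P(T)
  (cells with P(S,T) = 0 contribute 0)
  (S=0,T=0): P(S|T) = (1/12)/(1/12) = 1;  -(1/12)·log₂(1) = 0.0000
  (S=1,T=1): P(S|T) = (2/3)/(2/3) = 1;  -(2/3)·log₂(1) = 0.0000
  (S=2,T=2): P(S|T) = (1/4)/(1/4) = 1;  -(1/4)·log₂(1) = 0.0000
H(S|T) = 0.0000 + 0.0000 + 0.0000
  = 0.0000 bits
H(T) + H(S|T) = 1.1887 + 0.0000 = 1.1887 bits

Direct computation of the joint entropy:
H(S,T) = -[(1/12)·log₂(1/12) + (2/3)·log₂(2/3) + (1/4)·log₂(1/4)]
  = 0.2987 + 0.3900 + 0.5000
  = 1.1887 bits

All three agree: H(S,T) = 1.1887 bits ✓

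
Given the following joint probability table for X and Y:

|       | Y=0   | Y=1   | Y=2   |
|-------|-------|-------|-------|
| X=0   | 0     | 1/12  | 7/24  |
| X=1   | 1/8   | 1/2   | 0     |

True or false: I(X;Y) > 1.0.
Marginal P(X) (row sums):
  P(X=0) = 0 + 1/12 + 7/24 = 3/8
  P(X=1) = 1/8 + 1/2 + 0 = 5/8
Marginal P(Y) (column sums):
  P(Y=0) = 0 + 1/8 = 1/8
  P(Y=1) = 1/12 + 1/2 = 7/12
  P(Y=2) = 7/24 + 0 = 7/24

H(X) = -[(3/8)·log₂(3/8) + (5/8)·log₂(5/8)]
  = 0.5306 + 0.4238
  = 0.9544 bits
H(Y) = -[(1/8)·log₂(1/8) + (7/12)·log₂(7/12) + (7/24)·log₂(7/24)]
  = 0.3750 + 0.4536 + 0.5185
  = 1.3471 bits
H(X,Y) = -[(1/12)·log₂(1/12) + (7/24)·log₂(7/24) + (1/8)·log₂(1/8) + (1/2)·log₂(1/2)]
  = 0.2987 + 0.5185 + 0.3750 + 0.5000
  = 1.6922 bits

I(X;Y) = H(X) + H(Y) - H(X,Y)
  = 0.9544 + 1.3471 - 1.6922
  = 0.6093 bits

False. I(X;Y) = 0.6093 bits, which is ≤ 1.0 bits.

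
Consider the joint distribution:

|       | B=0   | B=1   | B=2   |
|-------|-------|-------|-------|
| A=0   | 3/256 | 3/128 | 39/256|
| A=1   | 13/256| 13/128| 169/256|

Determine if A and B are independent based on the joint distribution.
Marginal P(A) (row sums):
  P(A=0) = 3/256 + 3/128 + 39/256 = 3/16
  P(A=1) = 13/256 + 13/128 + 169/256 = 13/16
Marginal P(B) (column sums):
  P(B=0) = 3/256 + 13/256 = 1/16
  P(B=1) = 3/128 + 13/128 = 1/8
  P(B=2) = 39/256 + 169/256 = 13/16

A and B are independent iff P(A=i,B=j) = P(A=i)·P(B=j) for every cell.
  P(A=0)·P(B=0) = 3/16 × 1/16 = 3/256 = P(A=0,B=0) ✓
  P(A=0)·P(B=1) = 3/16 × 1/8 = 3/128 = P(A=0,B=1) ✓
  P(A=0)·P(B=2) = 3/16 × 13/16 = 39/256 = P(A=0,B=2) ✓
  P(A=1)·P(B=0) = 13/16 × 1/16 = 13/256 = P(A=1,B=0) ✓
  P(A=1)·P(B=1) = 13/16 × 1/8 = 13/128 = P(A=1,B=1) ✓
  P(A=1)·P(B=2) = 13/16 × 13/16 = 169/256 = P(A=1,B=2) ✓

Yes, A and B are independent: every cell factors, so I(A;B) = 0 bits.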